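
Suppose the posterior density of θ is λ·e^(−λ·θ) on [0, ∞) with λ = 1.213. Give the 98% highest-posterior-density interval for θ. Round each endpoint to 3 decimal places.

[0.000, 3.225]

The exponential density is strictly decreasing on [0, ∞), so the HPD interval is anchored at 0: [0, q] with P(θ ≤ q) = 0.98.
q = −ln(1 − 0.98) / 1.213 = 3.9120 / 1.213 = 3.225.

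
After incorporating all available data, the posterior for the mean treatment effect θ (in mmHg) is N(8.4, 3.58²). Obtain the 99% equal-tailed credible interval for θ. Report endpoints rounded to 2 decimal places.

The posterior is symmetric, so the 99% equal-tailed interval is θ = 8.4 ± z·3.58 with z = 2.576.
Half-width: 2.576 × 3.58 = 9.22.
8.4 − 9.22 = -0.82; 8.4 + 9.22 = 17.62.

[-0.82, 17.62]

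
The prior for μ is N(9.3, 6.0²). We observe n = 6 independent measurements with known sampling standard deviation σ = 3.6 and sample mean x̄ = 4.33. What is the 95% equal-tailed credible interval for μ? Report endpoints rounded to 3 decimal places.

Posterior precision = 1/6.0² + 6/3.6² = 0.0278 + 0.4630 = 0.4907, so posterior SD = 1.4275.
Posterior mean = (9.3/6.0² + 6·4.33/3.6²) / 0.4907 = 4.6113.
Interval: 4.6113 ± 1.960 × 1.4275 → [1.813, 7.409].

[1.813, 7.409]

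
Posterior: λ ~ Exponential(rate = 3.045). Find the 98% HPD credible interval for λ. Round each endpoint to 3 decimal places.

The exponential density is strictly decreasing on [0, ∞), so the HPD interval is anchored at 0: [0, q] with P(λ ≤ q) = 0.98.
q = −ln(1 − 0.98) / 3.045 = 3.9120 / 3.045 = 1.285.

[0.000, 1.285]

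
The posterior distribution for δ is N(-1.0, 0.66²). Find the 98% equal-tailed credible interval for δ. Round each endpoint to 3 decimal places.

[-2.535, 0.535]

The posterior is symmetric, so the 98% equal-tailed interval is δ = -1.0 ± z·0.66 with z = 2.326.
Half-width: 2.326 × 0.66 = 1.535.
-1.0 − 1.535 = -2.535; -1.0 + 1.535 = 0.535.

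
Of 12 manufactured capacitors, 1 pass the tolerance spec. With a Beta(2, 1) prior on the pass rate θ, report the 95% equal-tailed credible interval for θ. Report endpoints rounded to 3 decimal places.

Posterior: Beta(2+1, 1+11) = Beta(3, 12).
Equal-tailed 95% interval: the 0.025 and 0.975 quantiles of Beta(3, 12).
Posterior mean ≈ 0.200, SD ≈ 0.100; a Normal approximation gives roughly [0.004, 0.396].
Exact: F⁻¹(0.025) = 0.047; F⁻¹(0.975) = 0.428.

[0.047, 0.428]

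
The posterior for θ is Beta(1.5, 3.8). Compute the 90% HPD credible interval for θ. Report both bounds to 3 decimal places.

[0.007, 0.545]

The posterior is unimodal and skewed, so the HPD interval has equal density at both endpoints and is the shortest 90% interval.
Solving f(0.007) = f(0.545) with F(0.545) − F(0.007) = 0.90 gives [0.007, 0.545].
For comparison, the equal-tailed interval is [0.043, 0.622]; the HPD is narrower and shifted toward the mode.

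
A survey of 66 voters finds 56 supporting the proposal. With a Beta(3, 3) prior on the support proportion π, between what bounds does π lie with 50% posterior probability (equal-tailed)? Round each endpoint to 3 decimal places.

[0.791, 0.851]

Posterior: Beta(3+56, 3+10) = Beta(59, 13).
Equal-tailed 50% interval: the 0.25 and 0.75 quantiles of Beta(59, 13).
Posterior mean ≈ 0.819, SD ≈ 0.045; a Normal approximation gives roughly [0.789, 0.850].
Exact: F⁻¹(0.25) = 0.791; F⁻¹(0.75) = 0.851.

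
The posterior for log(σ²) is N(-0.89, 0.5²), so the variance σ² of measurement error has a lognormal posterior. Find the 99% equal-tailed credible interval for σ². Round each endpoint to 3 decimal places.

[0.113, 1.489]

On the log scale the 99% interval is -0.89 ± 2.576 × 0.5 = [-2.1779, 0.3979].
Exponentiate: [e^-2.1779, e^0.3979] = [0.113, 1.489].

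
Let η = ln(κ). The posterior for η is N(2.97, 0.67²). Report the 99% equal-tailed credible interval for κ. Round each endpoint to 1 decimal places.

On the log scale the 99% interval is 2.97 ± 2.576 × 0.67 = [1.2442, 4.6958].
Exponentiate: [e^1.2442, e^4.6958] = [3.5, 109.5].

[3.5, 109.5]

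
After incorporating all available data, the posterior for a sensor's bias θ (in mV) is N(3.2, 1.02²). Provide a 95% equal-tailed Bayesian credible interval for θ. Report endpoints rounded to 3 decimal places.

[1.201, 5.199]

The posterior is symmetric, so the 95% equal-tailed interval is θ = 3.2 ± z·1.02 with z = 1.960.
Half-width: 1.960 × 1.02 = 1.999.
3.2 − 1.999 = 1.201; 3.2 + 1.999 = 5.199.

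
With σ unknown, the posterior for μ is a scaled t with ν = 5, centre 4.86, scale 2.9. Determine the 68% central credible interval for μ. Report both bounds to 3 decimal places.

The t_5 distribution is symmetric; the 68% interval is 4.86 ± t·2.9 with t_{0.84,5} = 1.104.
Half-width: 1.104 × 2.9 = 3.201.
4.86 − 3.201 = 1.659; 4.86 + 3.201 = 8.061.

[1.659, 8.061]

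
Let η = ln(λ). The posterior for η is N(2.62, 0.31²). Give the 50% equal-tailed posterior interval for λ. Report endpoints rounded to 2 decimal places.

[11.14, 16.93]

On the log scale the 50% interval is 2.62 ± 0.674 × 0.31 = [2.4109, 2.8291].
Exponentiate: [e^2.4109, e^2.8291] = [11.14, 16.93].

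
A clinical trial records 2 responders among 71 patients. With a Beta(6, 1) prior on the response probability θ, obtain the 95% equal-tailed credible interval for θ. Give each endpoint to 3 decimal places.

[0.046, 0.178]

Posterior: Beta(6+2, 1+69) = Beta(8, 70).
Equal-tailed 95% interval: the 0.025 and 0.975 quantiles of Beta(8, 70).
Posterior mean ≈ 0.103, SD ≈ 0.034; a Normal approximation gives roughly [0.036, 0.169].
Exact: F⁻¹(0.025) = 0.046; F⁻¹(0.975) = 0.178.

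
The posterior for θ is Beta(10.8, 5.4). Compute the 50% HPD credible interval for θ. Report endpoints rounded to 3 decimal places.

[0.608, 0.765]

The posterior is unimodal and skewed, so the HPD interval has equal density at both endpoints and is the shortest 50% interval.
Solving f(0.608) = f(0.765) with F(0.765) − F(0.608) = 0.50 gives [0.608, 0.765].
For comparison, the equal-tailed interval is [0.591, 0.749]; the HPD is narrower and shifted toward the mode.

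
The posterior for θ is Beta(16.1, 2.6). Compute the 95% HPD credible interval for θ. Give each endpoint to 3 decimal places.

[0.709, 0.987]

The posterior is unimodal and skewed, so the HPD interval has equal density at both endpoints and is the shortest 95% interval.
Solving f(0.709) = f(0.987) with F(0.987) − F(0.709) = 0.95 gives [0.709, 0.987].
For comparison, the equal-tailed interval is [0.677, 0.973]; the HPD is narrower and shifted toward the mode.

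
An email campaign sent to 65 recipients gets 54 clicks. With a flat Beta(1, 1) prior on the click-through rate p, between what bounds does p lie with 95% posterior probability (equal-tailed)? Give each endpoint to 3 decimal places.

Posterior: Beta(1+54, 1+11) = Beta(55, 12).
Equal-tailed 95% interval: the 0.025 and 0.975 quantiles of Beta(55, 12).
Posterior mean ≈ 0.821, SD ≈ 0.046; a Normal approximation gives roughly [0.730, 0.912].
Exact: F⁻¹(0.025) = 0.721; F⁻¹(0.975) = 0.902.

[0.721, 0.902]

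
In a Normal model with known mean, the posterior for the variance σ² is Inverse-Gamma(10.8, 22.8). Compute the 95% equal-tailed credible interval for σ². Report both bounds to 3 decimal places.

Inverse-Gamma(10.8, 22.8) quantiles: F⁻¹(0.025) and F⁻¹(0.975).
Equivalently, 1/σ² ~ Gamma(10.8, rate = 22.8); invert its 0.975 and 0.025 quantiles.
Posterior mean ≈ 2.327, SD ≈ 0.784; a Normal approximation gives roughly [0.789, 3.864].
Exact: lower = 1.258; upper = 4.261.

[1.258, 4.261]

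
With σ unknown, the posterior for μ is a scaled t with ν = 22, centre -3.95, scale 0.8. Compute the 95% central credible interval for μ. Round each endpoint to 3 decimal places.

The t_22 distribution is symmetric; the 95% interval is -3.95 ± t·0.8 with t_{0.975,22} = 2.074.
Half-width: 2.074 × 0.8 = 1.659.
-3.95 − 1.659 = -5.609; -3.95 + 1.659 = -2.291.

[-5.609, -2.291]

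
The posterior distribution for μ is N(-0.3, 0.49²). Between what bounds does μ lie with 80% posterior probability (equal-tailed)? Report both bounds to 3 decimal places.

The posterior is symmetric, so the 80% equal-tailed interval is μ = -0.3 ± z·0.49 with z = 1.282.
Half-width: 1.282 × 0.49 = 0.628.
-0.3 − 0.628 = -0.928; -0.3 + 0.628 = 0.328.

[-0.928, 0.328]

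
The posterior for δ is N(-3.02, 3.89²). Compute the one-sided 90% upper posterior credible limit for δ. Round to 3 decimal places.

Need U with P(δ ≤ U) = 0.90: U = -3.02 + z_{0.1}·3.89.
z = 1.282; U = -3.02 + 1.282 × 3.89 = 1.965.

1.965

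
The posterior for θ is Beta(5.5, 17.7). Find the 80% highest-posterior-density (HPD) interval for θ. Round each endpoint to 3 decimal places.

The posterior is unimodal and skewed, so the HPD interval has equal density at both endpoints and is the shortest 80% interval.
Solving f(0.117) = f(0.335) with F(0.335) − F(0.117) = 0.80 gives [0.117, 0.335].
For comparison, the equal-tailed interval is [0.131, 0.353]; the HPD is narrower and shifted toward the mode.

[0.117, 0.335]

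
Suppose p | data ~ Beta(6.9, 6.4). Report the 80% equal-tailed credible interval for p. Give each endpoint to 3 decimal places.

Posterior: Beta(6.9, 6.4).
Equal-tailed 80% interval: the 0.1 and 0.9 quantiles of Beta(6.9, 6.4).
Posterior mean ≈ 0.519, SD ≈ 0.132; a Normal approximation gives roughly [0.349, 0.688].
Exact: F⁻¹(0.1) = 0.345; F⁻¹(0.9) = 0.691.

[0.345, 0.691]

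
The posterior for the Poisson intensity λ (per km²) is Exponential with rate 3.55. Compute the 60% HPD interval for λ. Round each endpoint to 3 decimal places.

[0.000, 0.258]

The exponential density is strictly decreasing on [0, ∞), so the HPD interval is anchored at 0: [0, q] with P(λ ≤ q) = 0.60.
q = −ln(1 − 0.60) / 3.55 = 0.9163 / 3.55 = 0.258.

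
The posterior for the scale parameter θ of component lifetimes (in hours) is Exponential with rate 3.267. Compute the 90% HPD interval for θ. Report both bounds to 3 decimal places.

The exponential density is strictly decreasing on [0, ∞), so the HPD interval is anchored at 0: [0, q] with P(θ ≤ q) = 0.90.
q = −ln(1 − 0.90) / 3.267 = 2.3026 / 3.267 = 0.705.

[0.000, 0.705]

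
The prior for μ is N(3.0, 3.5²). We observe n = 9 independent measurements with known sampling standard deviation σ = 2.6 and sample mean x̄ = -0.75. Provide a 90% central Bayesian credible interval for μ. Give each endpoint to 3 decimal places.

[-1.917, 0.850]

Posterior precision = 1/3.5² + 9/2.6² = 0.0816 + 1.3314 = 1.4130, so posterior SD = 0.8413.
Posterior mean = (3.0/3.5² + 9·-0.75/2.6²) / 1.4130 = -0.5334.
Interval: -0.5334 ± 1.645 × 0.8413 → [-1.917, 0.850].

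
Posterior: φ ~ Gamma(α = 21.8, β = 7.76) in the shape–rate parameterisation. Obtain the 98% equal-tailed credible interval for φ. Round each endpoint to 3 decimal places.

[1.601, 4.395]

Posterior: Gamma(shape 21.8, rate 7.76).
Equal-tailed 98% interval: Gamma(21.8, 7.76) quantiles at 0.01 and 0.99.
Posterior mean ≈ 2.809, SD ≈ 0.602; a Normal approximation gives roughly [1.410, 4.209].
Exact: lower = 1.601; upper = 4.395.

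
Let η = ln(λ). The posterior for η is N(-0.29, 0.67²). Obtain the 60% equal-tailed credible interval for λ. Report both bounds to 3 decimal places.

[0.426, 1.315]

On the log scale the 60% interval is -0.29 ± 0.842 × 0.67 = [-0.8539, 0.2739].
Exponentiate: [e^-0.8539, e^0.2739] = [0.426, 1.315].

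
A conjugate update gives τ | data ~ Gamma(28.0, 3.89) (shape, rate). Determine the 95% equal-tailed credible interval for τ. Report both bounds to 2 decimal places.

Posterior: Gamma(shape 28.0, rate 3.89).
Equal-tailed 95% interval: Gamma(28.0, 3.89) quantiles at 0.025 and 0.975.
Posterior mean ≈ 7.20, SD ≈ 1.36; a Normal approximation gives roughly [4.53, 9.86].
Exact: lower = 4.78; upper = 10.10.

[4.78, 10.10]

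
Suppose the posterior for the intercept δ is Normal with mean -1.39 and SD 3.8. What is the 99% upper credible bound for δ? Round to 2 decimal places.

7.45

Need U with P(δ ≤ U) = 0.99: U = -1.39 + z_{0.01}·3.8.
z = 2.326; U = -1.39 + 2.326 × 3.8 = 7.45.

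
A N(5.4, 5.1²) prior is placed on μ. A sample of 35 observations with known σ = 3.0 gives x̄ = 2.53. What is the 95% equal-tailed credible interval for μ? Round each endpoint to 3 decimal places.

[1.569, 3.547]

Posterior precision = 1/5.1² + 35/3.0² = 0.0384 + 3.8889 = 3.9273, so posterior SD = 0.5046.
Posterior mean = (5.4/5.1² + 35·2.53/3.0²) / 3.9273 = 2.5581.
Interval: 2.5581 ± 1.960 × 0.5046 → [1.569, 3.547].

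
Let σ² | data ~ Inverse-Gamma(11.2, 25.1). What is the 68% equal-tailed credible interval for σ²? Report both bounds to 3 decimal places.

[1.734, 3.170]

Inverse-Gamma(11.2, 25.1) quantiles: F⁻¹(0.16) and F⁻¹(0.84).
Equivalently, 1/σ² ~ Gamma(11.2, rate = 25.1); invert its 0.84 and 0.16 quantiles.
Posterior mean ≈ 2.461, SD ≈ 0.811; a Normal approximation gives roughly [1.654, 3.268].
Exact: lower = 1.734; upper = 3.170.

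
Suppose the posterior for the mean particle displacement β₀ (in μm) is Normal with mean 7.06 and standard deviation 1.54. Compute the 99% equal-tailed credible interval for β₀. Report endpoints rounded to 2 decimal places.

[3.09, 11.03]

The posterior is symmetric, so the 99% equal-tailed interval is β₀ = 7.06 ± z·1.54 with z = 2.576.
Half-width: 2.576 × 1.54 = 3.97.
7.06 − 3.97 = 3.09; 7.06 + 3.97 = 11.03.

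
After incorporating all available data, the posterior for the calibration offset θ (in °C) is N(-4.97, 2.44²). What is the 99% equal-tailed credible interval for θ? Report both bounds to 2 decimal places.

The posterior is symmetric, so the 99% equal-tailed interval is θ = -4.97 ± z·2.44 with z = 2.576.
Half-width: 2.576 × 2.44 = 6.29.
-4.97 − 6.29 = -11.26; -4.97 + 6.29 = 1.32.

[-11.26, 1.32]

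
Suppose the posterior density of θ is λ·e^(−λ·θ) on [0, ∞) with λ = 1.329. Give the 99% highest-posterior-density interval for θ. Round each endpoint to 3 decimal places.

The exponential density is strictly decreasing on [0, ∞), so the HPD interval is anchored at 0: [0, q] with P(θ ≤ q) = 0.99.
q = −ln(1 − 0.99) / 1.329 = 4.6052 / 1.329 = 3.465.

[0.000, 3.465]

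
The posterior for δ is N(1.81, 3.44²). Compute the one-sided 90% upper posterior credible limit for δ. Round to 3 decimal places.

Need U with P(δ ≤ U) = 0.90: U = 1.81 + z_{0.1}·3.44.
z = 1.282; U = 1.81 + 1.282 × 3.44 = 6.219.

6.219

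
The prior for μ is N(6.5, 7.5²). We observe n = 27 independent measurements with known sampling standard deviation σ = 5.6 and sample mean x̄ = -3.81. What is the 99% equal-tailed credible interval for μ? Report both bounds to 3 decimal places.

Posterior precision = 1/7.5² + 27/5.6² = 0.0178 + 0.8610 = 0.8787, so posterior SD = 1.0668.
Posterior mean = (6.5/7.5² + 27·-3.81/5.6²) / 0.8787 = -3.6014.
Interval: -3.6014 ± 2.576 × 1.0668 → [-6.349, -0.854].

[-6.349, -0.854]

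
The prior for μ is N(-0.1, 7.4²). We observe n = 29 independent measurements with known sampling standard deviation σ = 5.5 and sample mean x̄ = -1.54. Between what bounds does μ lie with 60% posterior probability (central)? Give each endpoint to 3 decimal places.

Posterior precision = 1/7.4² + 29/5.5² = 0.0183 + 0.9587 = 0.9769, so posterior SD = 1.0117.
Posterior mean = (-0.1/7.4² + 29·-1.54/5.5²) / 0.9769 = -1.5131.
Interval: -1.5131 ± 0.842 × 1.0117 → [-2.365, -0.662].

[-2.365, -0.662]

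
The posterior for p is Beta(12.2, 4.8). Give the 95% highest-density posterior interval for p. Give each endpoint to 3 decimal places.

The posterior is unimodal and skewed, so the HPD interval has equal density at both endpoints and is the shortest 95% interval.
Solving f(0.509) = f(0.912) with F(0.912) − F(0.509) = 0.95 gives [0.509, 0.912].
For comparison, the equal-tailed interval is [0.489, 0.898]; the HPD is narrower and shifted toward the mode.

[0.509, 0.912]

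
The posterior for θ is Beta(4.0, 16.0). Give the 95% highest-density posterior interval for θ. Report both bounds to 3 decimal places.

[0.046, 0.372]

The posterior is unimodal and skewed, so the HPD interval has equal density at both endpoints and is the shortest 95% interval.
Solving f(0.046) = f(0.372) with F(0.372) − F(0.046) = 0.95 gives [0.046, 0.372].
For comparison, the equal-tailed interval is [0.061, 0.396]; the HPD is narrower and shifted toward the mode.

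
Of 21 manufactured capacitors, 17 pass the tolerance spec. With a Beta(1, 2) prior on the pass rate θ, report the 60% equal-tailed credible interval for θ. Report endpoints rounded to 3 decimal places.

Posterior: Beta(1+17, 2+4) = Beta(18, 6).
Equal-tailed 60% interval: the 0.2 and 0.8 quantiles of Beta(18, 6).
Posterior mean ≈ 0.750, SD ≈ 0.087; a Normal approximation gives roughly [0.677, 0.823].
Exact: F⁻¹(0.2) = 0.678; F⁻¹(0.8) = 0.826.

[0.678, 0.826]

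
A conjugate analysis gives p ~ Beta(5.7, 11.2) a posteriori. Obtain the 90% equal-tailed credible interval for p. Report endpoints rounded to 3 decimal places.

Posterior: Beta(5.7, 11.2).
Equal-tailed 90% interval: the 0.05 and 0.95 quantiles of Beta(5.7, 11.2).
Posterior mean ≈ 0.337, SD ≈ 0.112; a Normal approximation gives roughly [0.153, 0.521].
Exact: F⁻¹(0.05) = 0.165; F⁻¹(0.95) = 0.532.

[0.165, 0.532]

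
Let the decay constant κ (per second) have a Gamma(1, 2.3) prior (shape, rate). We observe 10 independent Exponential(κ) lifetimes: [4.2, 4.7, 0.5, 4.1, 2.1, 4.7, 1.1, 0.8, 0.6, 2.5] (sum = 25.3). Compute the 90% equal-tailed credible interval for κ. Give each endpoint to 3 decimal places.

Posterior: Gamma(1+10, 2.3+25.3) = Gamma(11, 27.6) (shape, rate).
Equal-tailed 90% interval: Gamma(11, 27.6) quantiles at 0.05 and 0.95.
Posterior mean ≈ 0.399, SD ≈ 0.120; a Normal approximation gives roughly [0.201, 0.596].
Exact: lower = 0.224; upper = 0.615.

[0.224, 0.615]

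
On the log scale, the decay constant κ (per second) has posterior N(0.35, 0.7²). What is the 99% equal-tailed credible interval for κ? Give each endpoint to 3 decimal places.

On the log scale the 99% interval is 0.35 ± 2.576 × 0.7 = [-1.4531, 2.1531].
Exponentiate: [e^-1.4531, e^2.1531] = [0.234, 8.611].

[0.234, 8.611]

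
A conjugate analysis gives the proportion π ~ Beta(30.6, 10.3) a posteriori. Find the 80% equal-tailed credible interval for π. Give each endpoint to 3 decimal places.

Posterior: Beta(30.6, 10.3).
Equal-tailed 80% interval: the 0.1 and 0.9 quantiles of Beta(30.6, 10.3).
Posterior mean ≈ 0.748, SD ≈ 0.067; a Normal approximation gives roughly [0.662, 0.834].
Exact: F⁻¹(0.1) = 0.659; F⁻¹(0.9) = 0.832.

[0.659, 0.832]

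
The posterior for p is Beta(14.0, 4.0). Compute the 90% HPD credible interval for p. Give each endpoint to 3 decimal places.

[0.630, 0.932]

The posterior is unimodal and skewed, so the HPD interval has equal density at both endpoints and is the shortest 90% interval.
Solving f(0.630) = f(0.932) with F(0.932) − F(0.630) = 0.90 gives [0.630, 0.932].
For comparison, the equal-tailed interval is [0.604, 0.915]; the HPD is narrower and shifted toward the mode.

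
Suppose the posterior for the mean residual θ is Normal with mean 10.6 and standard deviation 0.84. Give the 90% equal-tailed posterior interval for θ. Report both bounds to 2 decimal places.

[9.22, 11.98]

The posterior is symmetric, so the 90% equal-tailed interval is θ = 10.6 ± z·0.84 with z = 1.645.
Half-width: 1.645 × 0.84 = 1.38.
10.6 − 1.38 = 9.22; 10.6 + 1.38 = 11.98.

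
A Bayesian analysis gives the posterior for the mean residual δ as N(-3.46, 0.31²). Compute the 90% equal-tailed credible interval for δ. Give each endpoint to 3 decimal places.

The posterior is symmetric, so the 90% equal-tailed interval is δ = -3.46 ± z·0.31 with z = 1.645.
Half-width: 1.645 × 0.31 = 0.510.
-3.46 − 0.510 = -3.970; -3.46 + 0.510 = -2.950.

[-3.970, -2.950]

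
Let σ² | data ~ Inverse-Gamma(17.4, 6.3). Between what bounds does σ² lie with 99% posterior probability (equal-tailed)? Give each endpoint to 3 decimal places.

Inverse-Gamma(17.4, 6.3) quantiles: F⁻¹(0.005) and F⁻¹(0.995).
Equivalently, 1/σ² ~ Gamma(17.4, rate = 6.3); invert its 0.995 and 0.005 quantiles.
Posterior mean ≈ 0.384, SD ≈ 0.098; a Normal approximation gives roughly [0.132, 0.636].
Exact: lower = 0.210; upper = 0.739.

[0.210, 0.739]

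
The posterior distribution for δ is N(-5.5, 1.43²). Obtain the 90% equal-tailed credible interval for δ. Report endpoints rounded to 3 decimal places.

[-7.852, -3.148]

The posterior is symmetric, so the 90% equal-tailed interval is δ = -5.5 ± z·1.43 with z = 1.645.
Half-width: 1.645 × 1.43 = 2.352.
-5.5 − 2.352 = -7.852; -5.5 + 2.352 = -3.148.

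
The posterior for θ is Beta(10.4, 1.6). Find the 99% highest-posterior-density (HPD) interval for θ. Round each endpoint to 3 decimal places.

The posterior is unimodal and skewed, so the HPD interval has equal density at both endpoints and is the shortest 99% interval.
Solving f(0.577) = f(1.000) with F(1.000) − F(0.577) = 0.99 gives [0.577, 1.000].
For comparison, the equal-tailed interval is [0.538, 0.996]; the HPD is narrower and shifted toward the mode.

[0.577, 1.000]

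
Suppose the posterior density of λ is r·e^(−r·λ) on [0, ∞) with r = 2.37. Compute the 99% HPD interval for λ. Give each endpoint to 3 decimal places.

[0.000, 1.943]

The exponential density is strictly decreasing on [0, ∞), so the HPD interval is anchored at 0: [0, q] with P(λ ≤ q) = 0.99.
q = −ln(1 − 0.99) / 2.37 = 4.6052 / 2.37 = 1.943.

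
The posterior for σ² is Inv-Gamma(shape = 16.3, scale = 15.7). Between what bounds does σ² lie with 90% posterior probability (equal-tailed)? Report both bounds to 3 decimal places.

[0.669, 1.528]

Inverse-Gamma(16.3, 15.7) quantiles: F⁻¹(0.05) and F⁻¹(0.95).
Equivalently, 1/σ² ~ Gamma(16.3, rate = 15.7); invert its 0.95 and 0.05 quantiles.
Posterior mean ≈ 1.026, SD ≈ 0.271; a Normal approximation gives roughly [0.580, 1.472].
Exact: lower = 0.669; upper = 1.528.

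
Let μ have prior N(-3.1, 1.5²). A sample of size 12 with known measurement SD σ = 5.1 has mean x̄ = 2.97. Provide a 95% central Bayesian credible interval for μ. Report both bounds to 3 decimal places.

Posterior precision = 1/1.5² + 12/5.1² = 0.4444 + 0.4614 = 0.9058, so posterior SD = 1.0507.
Posterior mean = (-3.1/1.5² + 12·2.97/5.1²) / 0.9058 = -0.0083.
Interval: -0.0083 ± 1.960 × 1.0507 → [-2.068, 2.051].

[-2.068, 2.051]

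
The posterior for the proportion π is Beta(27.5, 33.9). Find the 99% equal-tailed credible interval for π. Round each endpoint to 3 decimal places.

[0.291, 0.611]

Posterior: Beta(27.5, 33.9).
Equal-tailed 99% interval: the 0.005 and 0.995 quantiles of Beta(27.5, 33.9).
Posterior mean ≈ 0.448, SD ≈ 0.063; a Normal approximation gives roughly [0.286, 0.610].
Exact: F⁻¹(0.005) = 0.291; F⁻¹(0.995) = 0.611.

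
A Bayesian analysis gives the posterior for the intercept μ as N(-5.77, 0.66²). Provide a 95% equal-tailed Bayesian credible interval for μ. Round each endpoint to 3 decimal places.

The posterior is symmetric, so the 95% equal-tailed interval is μ = -5.77 ± z·0.66 with z = 1.960.
Half-width: 1.960 × 0.66 = 1.294.
-5.77 − 1.294 = -7.064; -5.77 + 1.294 = -4.476.

[-7.064, -4.476]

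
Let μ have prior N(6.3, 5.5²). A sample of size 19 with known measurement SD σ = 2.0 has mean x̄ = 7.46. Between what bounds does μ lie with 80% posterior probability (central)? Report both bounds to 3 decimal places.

[6.866, 8.038]

Posterior precision = 1/5.5² + 19/2.0² = 0.0331 + 4.7500 = 4.7831, so posterior SD = 0.4572.
Posterior mean = (6.3/5.5² + 19·7.46/2.0²) / 4.7831 = 7.4520.
Interval: 7.4520 ± 1.282 × 0.4572 → [6.866, 8.038].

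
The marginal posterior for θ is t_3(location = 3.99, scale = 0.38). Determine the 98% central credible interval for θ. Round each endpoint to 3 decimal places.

The t_3 distribution is symmetric; the 98% interval is 3.99 ± t·0.38 with t_{0.99,3} = 4.541.
Half-width: 4.541 × 0.38 = 1.725.
3.99 − 1.725 = 2.265; 3.99 + 1.725 = 5.715.

[2.265, 5.715]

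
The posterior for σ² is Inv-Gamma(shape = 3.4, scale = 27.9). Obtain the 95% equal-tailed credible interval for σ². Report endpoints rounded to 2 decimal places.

Inverse-Gamma(3.4, 27.9) quantiles: F⁻¹(0.025) and F⁻¹(0.975).
Equivalently, 1/σ² ~ Gamma(3.4, rate = 27.9); invert its 0.975 and 0.025 quantiles.
Posterior mean ≈ 11.62, SD ≈ 9.82; a Normal approximation gives roughly [-7.63, 30.88].
Exact: lower = 3.55; upper = 34.96.

[3.55, 34.96]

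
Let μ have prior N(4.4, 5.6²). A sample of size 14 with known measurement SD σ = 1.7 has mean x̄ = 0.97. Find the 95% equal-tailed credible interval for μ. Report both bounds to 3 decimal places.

Posterior precision = 1/5.6² + 14/1.7² = 0.0319 + 4.8443 = 4.8762, so posterior SD = 0.4529.
Posterior mean = (4.4/5.6² + 14·0.97/1.7²) / 4.8762 = 0.9924.
Interval: 0.9924 ± 1.960 × 0.4529 → [0.105, 1.880].

[0.105, 1.880]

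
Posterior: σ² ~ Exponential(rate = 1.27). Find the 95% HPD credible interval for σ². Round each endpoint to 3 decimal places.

The exponential density is strictly decreasing on [0, ∞), so the HPD interval is anchored at 0: [0, q] with P(σ² ≤ q) = 0.95.
q = −ln(1 − 0.95) / 1.27 = 2.9957 / 1.27 = 2.359.

[0.000, 2.359]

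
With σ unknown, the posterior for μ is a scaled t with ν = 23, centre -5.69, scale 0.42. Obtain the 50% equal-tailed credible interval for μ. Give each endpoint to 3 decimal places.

The t_23 distribution is symmetric; the 50% interval is -5.69 ± t·0.42 with t_{0.75,23} = 0.685.
Half-width: 0.685 × 0.42 = 0.288.
-5.69 − 0.288 = -5.978; -5.69 + 0.288 = -5.402.

[-5.978, -5.402]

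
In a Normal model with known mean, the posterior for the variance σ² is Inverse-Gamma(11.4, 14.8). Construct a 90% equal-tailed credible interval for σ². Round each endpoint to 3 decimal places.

Inverse-Gamma(11.4, 14.8) quantiles: F⁻¹(0.05) and F⁻¹(0.95).
Equivalently, 1/σ² ~ Gamma(11.4, rate = 14.8); invert its 0.95 and 0.05 quantiles.
Posterior mean ≈ 1.423, SD ≈ 0.464; a Normal approximation gives roughly [0.660, 2.187].
Exact: lower = 0.848; upper = 2.288.

[0.848, 2.288]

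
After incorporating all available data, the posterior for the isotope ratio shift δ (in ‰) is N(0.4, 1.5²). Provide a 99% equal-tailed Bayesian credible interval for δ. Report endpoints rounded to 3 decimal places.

The posterior is symmetric, so the 99% equal-tailed interval is δ = 0.4 ± z·1.5 with z = 2.576.
Half-width: 2.576 × 1.5 = 3.864.
0.4 − 3.864 = -3.464; 0.4 + 3.864 = 4.264.

[-3.464, 4.264]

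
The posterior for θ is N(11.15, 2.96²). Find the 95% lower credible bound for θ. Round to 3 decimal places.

6.281

Need L with P(θ ≥ L) = 0.95: L = 11.15 − z_{0.05}·2.96.
z = 1.645; L = 11.15 − 1.645 × 2.96 = 6.281.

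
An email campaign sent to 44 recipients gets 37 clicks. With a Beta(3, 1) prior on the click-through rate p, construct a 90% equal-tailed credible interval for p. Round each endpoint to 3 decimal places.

[0.738, 0.912]

Posterior: Beta(3+37, 1+7) = Beta(40, 8).
Equal-tailed 90% interval: the 0.05 and 0.95 quantiles of Beta(40, 8).
Posterior mean ≈ 0.833, SD ≈ 0.053; a Normal approximation gives roughly [0.746, 0.921].
Exact: F⁻¹(0.05) = 0.738; F⁻¹(0.95) = 0.912.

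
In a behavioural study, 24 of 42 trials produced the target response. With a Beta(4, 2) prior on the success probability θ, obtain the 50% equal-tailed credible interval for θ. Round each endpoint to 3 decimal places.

Posterior: Beta(4+24, 2+18) = Beta(28, 20).
Equal-tailed 50% interval: the 0.25 and 0.75 quantiles of Beta(28, 20).
Posterior mean ≈ 0.583, SD ≈ 0.070; a Normal approximation gives roughly [0.536, 0.631].
Exact: F⁻¹(0.25) = 0.536; F⁻¹(0.75) = 0.632.

[0.536, 0.632]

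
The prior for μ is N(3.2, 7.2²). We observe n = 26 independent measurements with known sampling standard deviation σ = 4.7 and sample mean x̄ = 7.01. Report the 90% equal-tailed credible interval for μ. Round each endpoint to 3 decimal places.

Posterior precision = 1/7.2² + 26/4.7² = 0.0193 + 1.1770 = 1.1963, so posterior SD = 0.9143.
Posterior mean = (3.2/7.2² + 26·7.01/4.7²) / 1.1963 = 6.9486.
Interval: 6.9486 ± 1.645 × 0.9143 → [5.445, 8.452].

[5.445, 8.452]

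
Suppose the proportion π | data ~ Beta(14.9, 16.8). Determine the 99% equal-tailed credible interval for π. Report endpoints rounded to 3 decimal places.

[0.255, 0.692]

Posterior: Beta(14.9, 16.8).
Equal-tailed 99% interval: the 0.005 and 0.995 quantiles of Beta(14.9, 16.8).
Posterior mean ≈ 0.470, SD ≈ 0.087; a Normal approximation gives roughly [0.245, 0.695].
Exact: F⁻¹(0.005) = 0.255; F⁻¹(0.995) = 0.692.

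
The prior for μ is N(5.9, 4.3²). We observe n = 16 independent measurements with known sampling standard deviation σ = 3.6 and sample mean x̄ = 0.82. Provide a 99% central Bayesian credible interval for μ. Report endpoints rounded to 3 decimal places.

Posterior precision = 1/4.3² + 16/3.6² = 0.0541 + 1.2346 = 1.2887, so posterior SD = 0.8809.
Posterior mean = (5.9/4.3² + 16·0.82/3.6²) / 1.2887 = 1.0332.
Interval: 1.0332 ± 2.576 × 0.8809 → [-1.236, 3.302].

[-1.236, 3.302]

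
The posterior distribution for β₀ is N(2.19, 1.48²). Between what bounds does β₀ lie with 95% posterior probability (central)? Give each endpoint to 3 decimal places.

[-0.711, 5.091]

The posterior is symmetric, so the 95% equal-tailed interval is β₀ = 2.19 ± z·1.48 with z = 1.960.
Half-width: 1.960 × 1.48 = 2.901.
2.19 − 2.901 = -0.711; 2.19 + 2.901 = 5.091.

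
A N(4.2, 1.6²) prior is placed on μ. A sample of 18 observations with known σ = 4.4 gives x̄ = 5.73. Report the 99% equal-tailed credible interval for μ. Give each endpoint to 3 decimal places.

[3.036, 7.519]

Posterior precision = 1/1.6² + 18/4.4² = 0.3906 + 0.9298 = 1.3204, so posterior SD = 0.8703.
Posterior mean = (4.2/1.6² + 18·5.73/4.4²) / 1.3204 = 5.2774.
Interval: 5.2774 ± 2.576 × 0.8703 → [3.036, 7.519].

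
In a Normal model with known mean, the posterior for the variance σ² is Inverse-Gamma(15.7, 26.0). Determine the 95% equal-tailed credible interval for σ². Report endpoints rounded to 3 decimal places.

[1.067, 2.915]

Inverse-Gamma(15.7, 26.0) quantiles: F⁻¹(0.025) and F⁻¹(0.975).
Equivalently, 1/σ² ~ Gamma(15.7, rate = 26.0); invert its 0.975 and 0.025 quantiles.
Posterior mean ≈ 1.769, SD ≈ 0.478; a Normal approximation gives roughly [0.832, 2.705].
Exact: lower = 1.067; upper = 2.915.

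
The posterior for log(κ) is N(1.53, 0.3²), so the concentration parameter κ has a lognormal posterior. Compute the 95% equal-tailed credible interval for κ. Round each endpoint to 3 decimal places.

[2.565, 8.314]

On the log scale the 95% interval is 1.53 ± 1.960 × 0.3 = [0.9420, 2.1180].
Exponentiate: [e^0.9420, e^2.1180] = [2.565, 8.314].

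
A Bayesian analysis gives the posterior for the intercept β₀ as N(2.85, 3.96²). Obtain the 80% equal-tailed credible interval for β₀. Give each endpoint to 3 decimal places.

The posterior is symmetric, so the 80% equal-tailed interval is β₀ = 2.85 ± z·3.96 with z = 1.282.
Half-width: 1.282 × 3.96 = 5.075.
2.85 − 5.075 = -2.225; 2.85 + 5.075 = 7.925.

[-2.225, 7.925]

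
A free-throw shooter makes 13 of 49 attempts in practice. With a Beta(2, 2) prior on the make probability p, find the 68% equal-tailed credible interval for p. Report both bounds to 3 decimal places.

[0.222, 0.344]

Posterior: Beta(2+13, 2+36) = Beta(15, 38).
Equal-tailed 68% interval: the 0.16 and 0.84 quantiles of Beta(15, 38).
Posterior mean ≈ 0.283, SD ≈ 0.061; a Normal approximation gives roughly [0.222, 0.344].
Exact: F⁻¹(0.16) = 0.222; F⁻¹(0.84) = 0.344.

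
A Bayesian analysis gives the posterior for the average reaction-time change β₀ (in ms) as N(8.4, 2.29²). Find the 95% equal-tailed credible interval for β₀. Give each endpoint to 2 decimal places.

The posterior is symmetric, so the 95% equal-tailed interval is β₀ = 8.4 ± z·2.29 with z = 1.960.
Half-width: 1.960 × 2.29 = 4.49.
8.4 − 4.49 = 3.91; 8.4 + 4.49 = 12.89.

[3.91, 12.89]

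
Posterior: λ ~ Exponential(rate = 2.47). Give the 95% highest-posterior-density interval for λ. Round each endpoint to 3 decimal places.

The exponential density is strictly decreasing on [0, ∞), so the HPD interval is anchored at 0: [0, q] with P(λ ≤ q) = 0.95.
q = −ln(1 − 0.95) / 2.47 = 2.9957 / 2.47 = 1.213.

[0.000, 1.213]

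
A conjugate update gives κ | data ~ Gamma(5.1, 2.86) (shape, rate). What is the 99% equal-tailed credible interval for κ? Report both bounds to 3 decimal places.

[0.392, 4.459]

Posterior: Gamma(shape 5.1, rate 2.86).
Equal-tailed 99% interval: Gamma(5.1, 2.86) quantiles at 0.005 and 0.995.
Posterior mean ≈ 1.783, SD ≈ 0.790; a Normal approximation gives roughly [-0.251, 3.817].
Exact: lower = 0.392; upper = 4.459.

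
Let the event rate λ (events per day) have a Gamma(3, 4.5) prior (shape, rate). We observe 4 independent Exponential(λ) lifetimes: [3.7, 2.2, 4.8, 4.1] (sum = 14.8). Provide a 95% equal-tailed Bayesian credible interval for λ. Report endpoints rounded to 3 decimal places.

[0.146, 0.677]

Posterior: Gamma(3+4, 4.5+14.8) = Gamma(7, 19.3) (shape, rate).
Equal-tailed 95% interval: Gamma(7, 19.3) quantiles at 0.025 and 0.975.
Posterior mean ≈ 0.363, SD ≈ 0.137; a Normal approximation gives roughly [0.094, 0.631].
Exact: lower = 0.146; upper = 0.677.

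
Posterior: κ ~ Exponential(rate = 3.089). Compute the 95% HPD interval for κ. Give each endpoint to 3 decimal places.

[0.000, 0.970]

The exponential density is strictly decreasing on [0, ∞), so the HPD interval is anchored at 0: [0, q] with P(κ ≤ q) = 0.95.
q = −ln(1 − 0.95) / 3.089 = 2.9957 / 3.089 = 0.970.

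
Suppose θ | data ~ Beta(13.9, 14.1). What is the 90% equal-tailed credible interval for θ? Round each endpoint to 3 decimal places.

Posterior: Beta(13.9, 14.1).
Equal-tailed 90% interval: the 0.05 and 0.95 quantiles of Beta(13.9, 14.1).
Posterior mean ≈ 0.496, SD ≈ 0.093; a Normal approximation gives roughly [0.344, 0.649].
Exact: F⁻¹(0.05) = 0.344; F⁻¹(0.95) = 0.650.

[0.344, 0.650]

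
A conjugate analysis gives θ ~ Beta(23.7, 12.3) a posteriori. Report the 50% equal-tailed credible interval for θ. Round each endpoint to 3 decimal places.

[0.607, 0.713]

Posterior: Beta(23.7, 12.3).
Equal-tailed 50% interval: the 0.25 and 0.75 quantiles of Beta(23.7, 12.3).
Posterior mean ≈ 0.658, SD ≈ 0.078; a Normal approximation gives roughly [0.606, 0.711].
Exact: F⁻¹(0.25) = 0.607; F⁻¹(0.75) = 0.713.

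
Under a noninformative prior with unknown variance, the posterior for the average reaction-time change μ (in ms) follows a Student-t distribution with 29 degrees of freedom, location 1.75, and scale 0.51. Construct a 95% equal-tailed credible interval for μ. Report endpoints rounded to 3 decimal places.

[0.707, 2.793]

The t_29 distribution is symmetric; the 95% interval is 1.75 ± t·0.51 with t_{0.975,29} = 2.045.
Half-width: 2.045 × 0.51 = 1.043.
1.75 − 1.043 = 0.707; 1.75 + 1.043 = 2.793.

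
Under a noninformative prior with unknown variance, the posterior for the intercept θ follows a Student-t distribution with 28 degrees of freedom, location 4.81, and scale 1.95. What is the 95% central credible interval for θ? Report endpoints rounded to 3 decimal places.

The t_28 distribution is symmetric; the 95% interval is 4.81 ± t·1.95 with t_{0.975,28} = 2.048.
Half-width: 2.048 × 1.95 = 3.994.
4.81 − 3.994 = 0.816; 4.81 + 3.994 = 8.804.

[0.816, 8.804]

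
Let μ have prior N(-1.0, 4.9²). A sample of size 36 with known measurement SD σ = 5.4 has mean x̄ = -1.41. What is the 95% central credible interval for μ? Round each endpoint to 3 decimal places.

[-3.132, 0.338]

Posterior precision = 1/4.9² + 36/5.4² = 0.0416 + 1.2346 = 1.2762, so posterior SD = 0.8852.
Posterior mean = (-1.0/4.9² + 36·-1.41/5.4²) / 1.2762 = -1.3966.
Interval: -1.3966 ± 1.960 × 0.8852 → [-3.132, 0.338].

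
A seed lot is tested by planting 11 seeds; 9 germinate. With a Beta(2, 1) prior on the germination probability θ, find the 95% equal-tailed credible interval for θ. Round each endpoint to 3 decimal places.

Posterior: Beta(2+9, 1+2) = Beta(11, 3).
Equal-tailed 95% interval: the 0.025 and 0.975 quantiles of Beta(11, 3).
Posterior mean ≈ 0.786, SD ≈ 0.106; a Normal approximation gives roughly [0.578, 0.993].
Exact: F⁻¹(0.025) = 0.546; F⁻¹(0.975) = 0.950.

[0.546, 0.950]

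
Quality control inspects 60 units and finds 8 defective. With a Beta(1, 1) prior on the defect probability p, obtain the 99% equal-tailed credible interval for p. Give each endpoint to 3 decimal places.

[0.054, 0.279]

Posterior: Beta(1+8, 1+52) = Beta(9, 53).
Equal-tailed 99% interval: the 0.005 and 0.995 quantiles of Beta(9, 53).
Posterior mean ≈ 0.145, SD ≈ 0.044; a Normal approximation gives roughly [0.031, 0.259].
Exact: F⁻¹(0.005) = 0.054; F⁻¹(0.995) = 0.279.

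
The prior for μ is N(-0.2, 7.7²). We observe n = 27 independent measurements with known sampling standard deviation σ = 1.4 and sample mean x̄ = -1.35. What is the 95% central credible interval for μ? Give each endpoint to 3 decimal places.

[-1.876, -0.821]

Posterior precision = 1/7.7² + 27/1.4² = 0.0169 + 13.7755 = 13.7924, so posterior SD = 0.2693.
Posterior mean = (-0.2/7.7² + 27·-1.35/1.4²) / 13.7924 = -1.3486.
Interval: -1.3486 ± 1.960 × 0.2693 → [-1.876, -0.821].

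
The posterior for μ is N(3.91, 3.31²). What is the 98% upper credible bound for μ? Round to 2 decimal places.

10.71

Need U with P(μ ≤ U) = 0.98: U = 3.91 + z_{0.02}·3.31.
z = 2.054; U = 3.91 + 2.054 × 3.31 = 10.71.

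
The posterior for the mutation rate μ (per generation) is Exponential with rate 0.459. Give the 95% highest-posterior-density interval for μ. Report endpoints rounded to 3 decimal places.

The exponential density is strictly decreasing on [0, ∞), so the HPD interval is anchored at 0: [0, q] with P(μ ≤ q) = 0.95.
q = −ln(1 − 0.95) / 0.459 = 2.9957 / 0.459 = 6.527.

[0.000, 6.527]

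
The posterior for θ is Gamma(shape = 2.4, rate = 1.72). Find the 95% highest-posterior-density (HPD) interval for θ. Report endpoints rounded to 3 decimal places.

The posterior is unimodal and skewed, so the HPD interval has equal density at both endpoints and is the shortest 95% interval.
Solving f(0.071) = f(3.158) with F(3.158) − F(0.071) = 0.95 gives [0.071, 3.158].
For comparison, the equal-tailed interval is [0.220, 3.634]; the HPD is narrower and shifted toward the mode.

[0.071, 3.158]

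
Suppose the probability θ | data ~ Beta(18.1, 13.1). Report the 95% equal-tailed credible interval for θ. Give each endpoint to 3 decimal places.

[0.406, 0.744]

Posterior: Beta(18.1, 13.1).
Equal-tailed 95% interval: the 0.025 and 0.975 quantiles of Beta(18.1, 13.1).
Posterior mean ≈ 0.580, SD ≈ 0.087; a Normal approximation gives roughly [0.410, 0.751].
Exact: F⁻¹(0.025) = 0.406; F⁻¹(0.975) = 0.744.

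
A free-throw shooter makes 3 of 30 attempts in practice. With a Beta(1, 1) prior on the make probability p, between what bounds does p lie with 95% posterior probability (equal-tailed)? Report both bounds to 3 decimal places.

[0.036, 0.258]

Posterior: Beta(1+3, 1+27) = Beta(4, 28).
Equal-tailed 95% interval: the 0.025 and 0.975 quantiles of Beta(4, 28).
Posterior mean ≈ 0.125, SD ≈ 0.058; a Normal approximation gives roughly [0.012, 0.238].
Exact: F⁻¹(0.025) = 0.036; F⁻¹(0.975) = 0.258.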